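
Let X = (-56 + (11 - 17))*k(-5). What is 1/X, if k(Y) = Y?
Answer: 1/310 ≈ 0.0032258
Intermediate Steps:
X = 310 (X = (-56 + (11 - 17))*(-5) = (-56 - 6)*(-5) = -62*(-5) = 310)
1/X = 1/310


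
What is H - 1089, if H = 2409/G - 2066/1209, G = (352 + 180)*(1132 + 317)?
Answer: -112946142275/103553268 ≈ -1090.7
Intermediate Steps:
G = 770868 (G = 532*1449 = 770868)
H = -176633423/103553268 (H = 2409/770868 - 2066/1209 = 2409*(1/770868) - 2066*1/1209 = 803/256956 - 2066/1209 = -176633423/103553268 ≈ -1.7057)
H - 1089 = -176633423/103553268 - 1089 = -112946142275/103553268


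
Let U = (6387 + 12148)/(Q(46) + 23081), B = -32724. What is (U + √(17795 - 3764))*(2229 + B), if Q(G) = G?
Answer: -188408275/7709 - 91485*√1559 ≈ -3.6366e+6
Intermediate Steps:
U = 18535/23127 (U = (6387 + 12148)/(46 + 23081) = 18535/23127 ≈ 0.80144)
(U + √(17795 - 3764))*(2229 + B) = (18535/23127 + √(17795 - 3764))*(2229 - 32724) = (18535/23127 + √14031)*(-30495) = (18535/23127 + 3*√1559)*(-30495) = -188408275/7709 - 91485*√1559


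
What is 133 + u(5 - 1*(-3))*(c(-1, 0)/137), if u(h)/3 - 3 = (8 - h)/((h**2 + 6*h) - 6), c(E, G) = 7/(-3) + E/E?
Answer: 18209/137 ≈ 132.91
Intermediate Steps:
c(E, G) = -4/3 (c(E, G) = 7*(-1/3) + 1 = -7/3 + 1 = -4/3)
u(h) = 9 + 3*(8 - h)/(-6 + h**2 + 6*h) (u(h) = 9 + 3*((8 - h)/((h**2 + 6*h) - 6)) = 9 + 3*((8 - h)/(-6 + h**2 + 6*h)) = 9 + 3*(8 - h)/(-6 + h**2 + 6*h))
133 + u(5 - 1*(-3))*(c(-1, 0)/137) = 133 + (3*(-10 + 3*(5 - 1*(-3))**2 + 17*(5 - 1*(-3)))/(-6 + (5 - 1*(-3))**2 + 6*(5 - 1*(-3))))*(-4/3/137) = 133 + (3*(-10 + 3*(5 + 3)**2 + 17*(5 + 3))/(-6 + (5 + 3)**2 + 6*(5 + 3)))*(-4/3*1/137) = 133 + (3*(-10 + 3*8**2 + 17*8)/(-6 + 8**2 + 6*8))*(-4/411) = 133 + (3*(-10 + 3*64 + 136)/(-6 + 64 + 48))*(-4/411) = 133 + (3*(-10 + 192 + 136)/106)*(-4/411) = 133 + (3*(1/106)*318)*(-4/411) = 133 + 9*(-4/411) = 133 - 12/137 = 18209/137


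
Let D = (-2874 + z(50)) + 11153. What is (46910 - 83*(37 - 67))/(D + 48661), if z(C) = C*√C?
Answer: 14064180/16210193 - 61750*√2/16210193 ≈ 0.86223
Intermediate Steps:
z(C) = C^(3/2)
D = 8279 + 250*√2 (D = (-2874 + 50^(3/2)) + 11153 = (-2874 + 250*√2) + 11153 = 8279 + 250*√2 ≈ 8632.5)
(46910 - 83*(37 - 67))/(D + 48661) = (46910 - 83*(37 - 67))/((8279 + 250*√2) + 48661) = (46910 - 83*(-30))/(56940 + 250*√2) = (46910 + 2490)/(56940 + 250*√2) = 49400/(56940 + 250*√2)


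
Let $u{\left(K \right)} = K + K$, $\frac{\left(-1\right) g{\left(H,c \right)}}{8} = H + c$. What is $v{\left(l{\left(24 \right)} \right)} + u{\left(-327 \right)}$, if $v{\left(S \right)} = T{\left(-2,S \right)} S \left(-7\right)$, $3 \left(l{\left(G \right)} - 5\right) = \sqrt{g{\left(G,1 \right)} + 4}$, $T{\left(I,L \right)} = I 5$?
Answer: $-304 + \frac{980 i}{3} \approx -304.0 + 326.67 i$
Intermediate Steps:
$T{\left(I,L \right)} = 5 I$
$g{\left(H,c \right)} = - 8 H - 8 c$ ($g{\left(H,c \right)} = - 8 \left(H + c\right) = - 8 H - 8 c$)
$l{\left(G \right)} = 5 + \frac{\sqrt{-4 - 8 G}}{3}$ ($l{\left(G \right)} = 5 + \frac{\sqrt{\left(- 8 G - 8\right) + 4}}{3} = 5 + \frac{\sqrt{\left(-8 - 8 G\right) + 4}}{3} = 5 + \frac{\sqrt{-4 - 8 G}}{3}$)
$u{\left(K \right)} = 2 K$
$v{\left(S \right)} = 70 S$ ($v{\left(S \right)} = 5 \left(-2\right) S \left(-7\right) = - 10 S \left(-7\right) = 70 S$)
$v{\left(l{\left(24 \right)} \right)} + u{\left(-327 \right)} = 70 \left(5 + \frac{2 \sqrt{-1 - 48}}{3}\right) + 2 \left(-327\right) = 70 \left(5 + \frac{2 \sqrt{-1 - 48}}{3}\right) - 654 = 70 \left(5 + \frac{2 \sqrt{-49}}{3}\right) - 654 = 70 \left(5 + \frac{2 \cdot 7 i}{3}\right) - 654 = 70 \left(5 + \frac{14 i}{3}\right) - 654 = \left(350 + \frac{980 i}{3}\right) - 654 = -304 + \frac{980 i}{3}$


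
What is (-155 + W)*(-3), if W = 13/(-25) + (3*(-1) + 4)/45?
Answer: 34987/75 ≈ 466.49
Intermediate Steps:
W = -112/225 (W = 13*(-1/25) + (-3 + 4)*(1/45) = -13/25 + 1*(1/45) = -13/25 + 1/45 = -112/225 ≈ -0.49778)
(-155 + W)*(-3) = (-155 - 112/225)*(-3) = -34987/225*(-3) = 34987/75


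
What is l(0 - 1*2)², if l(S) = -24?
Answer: 576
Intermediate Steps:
l(0 - 1*2)² = (-24)² = 576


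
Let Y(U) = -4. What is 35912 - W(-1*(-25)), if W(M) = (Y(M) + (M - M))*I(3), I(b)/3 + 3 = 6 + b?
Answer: 35984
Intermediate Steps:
I(b) = 9 + 3*b (I(b) = -9 + 3*(6 + b) = -9 + (18 + 3*b) = 9 + 3*b)
W(M) = -72 (W(M) = (-4 + (M - M))*(9 + 3*3) = (-4 + 0)*(9 + 9) = -4*18 = -72)
35912 - W(-1*(-25)) = 35912 - 1*(-72) = 35912 + 72 = 35984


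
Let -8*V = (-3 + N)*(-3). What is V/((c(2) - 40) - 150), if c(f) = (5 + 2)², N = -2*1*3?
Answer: 9/376 ≈ 0.023936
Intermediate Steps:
N = -6 (N = -2*3 = -6)
c(f) = 49 (c(f) = 7² = 49)
V = -27/8 (V = -(-3 - 6)*(-3)/8 = -(-9)*(-3)/8 = -⅛*27 = -27/8 ≈ -3.3750)
V/((c(2) - 40) - 150) = -27/8/((49 - 40) - 150) = -27/8/(9 - 150) = -27/8/(-141) = -1/141*(-27/8) = 9/376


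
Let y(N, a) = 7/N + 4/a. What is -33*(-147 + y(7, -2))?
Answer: 4884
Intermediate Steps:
y(N, a) = 4/a + 7/N
-33*(-147 + y(7, -2)) = -33*(-147 + (4/(-2) + 7/7)) = -33*(-147 + (4*(-1/2) + 7*(1/7))) = -33*(-147 + (-2 + 1)) = -33*(-147 - 1) = -33*(-148) = 4884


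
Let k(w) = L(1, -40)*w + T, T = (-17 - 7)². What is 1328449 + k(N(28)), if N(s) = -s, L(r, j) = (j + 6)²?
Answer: 1296657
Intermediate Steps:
T = 576 (T = (-24)² = 576)
L(r, j) = (6 + j)²
k(w) = 576 + 1156*w (k(w) = (6 - 40)²*w + 576 = (-34)²*w + 576 = 1156*w + 576 = 576 + 1156*w)
1328449 + k(N(28)) = 1328449 + (576 + 1156*(-1*28)) = 1328449 + (576 + 1156*(-28)) = 1328449 + (576 - 32368) = 1328449 - 31792 = 1296657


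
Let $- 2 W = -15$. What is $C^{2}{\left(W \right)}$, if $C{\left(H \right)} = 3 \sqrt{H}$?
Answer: $\frac{135}{2} \approx 67.5$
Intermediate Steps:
$W = \frac{15}{2}$ ($W = \left(- \frac{1}{2}\right) \left(-15\right) = \frac{15}{2} \approx 7.5$)
$C^{2}{\left(W \right)} = \left(3 \sqrt{\frac{15}{2}}\right)^{2} = \left(3 \frac{\sqrt{30}}{2}\right)^{2} = \left(\frac{3 \sqrt{30}}{2}\right)^{2} = \frac{135}{2}$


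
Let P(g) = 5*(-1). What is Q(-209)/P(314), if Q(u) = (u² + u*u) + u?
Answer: -87153/5 ≈ -17431.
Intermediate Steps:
P(g) = -5
Q(u) = u + 2*u² (Q(u) = (u² + u²) + u = 2*u² + u = u + 2*u²)
Q(-209)/P(314) = -209*(1 + 2*(-209))/(-5) = -209*(1 - 418)*(-⅕) = -209*(-417)*(-⅕) = 87153*(-⅕) = -87153/5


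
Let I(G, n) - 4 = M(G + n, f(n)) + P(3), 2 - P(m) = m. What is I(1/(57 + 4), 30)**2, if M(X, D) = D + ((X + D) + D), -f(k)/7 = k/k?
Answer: 537289/3721 ≈ 144.39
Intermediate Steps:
f(k) = -7 (f(k) = -7*k/k = -7*1 = -7)
P(m) = 2 - m
M(X, D) = X + 3*D (M(X, D) = D + ((D + X) + D) = D + (X + 2*D) = X + 3*D)
I(G, n) = -18 + G + n (I(G, n) = 4 + (((G + n) + 3*(-7)) + (2 - 1*3)) = 4 + (((G + n) - 21) + (2 - 3)) = 4 + ((-21 + G + n) - 1) = 4 + (-22 + G + n) = -18 + G + n)
I(1/(57 + 4), 30)**2 = (-18 + 1/(57 + 4) + 30)**2 = (-18 + 1/61 + 30)**2 = (733/61)**2 = 537289/3721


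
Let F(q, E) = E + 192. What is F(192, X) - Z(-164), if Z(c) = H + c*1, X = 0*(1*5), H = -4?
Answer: 360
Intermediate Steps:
X = 0 (X = 0*5 = 0)
F(q, E) = 192 + E
Z(c) = -4 + c (Z(c) = -4 + c*1 = -4 + c)
F(192, X) - Z(-164) = (192 + 0) - (-4 - 164) = 192 - 1*(-168) = 192 + 168 = 360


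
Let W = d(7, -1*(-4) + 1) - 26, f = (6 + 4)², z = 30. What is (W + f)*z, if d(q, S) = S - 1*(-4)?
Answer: 2490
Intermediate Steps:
f = 100 (f = 10² = 100)
d(q, S) = 4 + S (d(q, S) = S + 4 = 4 + S)
W = -17 (W = (4 + (-1*(-4) + 1)) - 26 = (4 + (4 + 1)) - 26 = (4 + 5) - 26 = 9 - 26 = -17)
(W + f)*z = (-17 + 100)*30 = 83*30 = 2490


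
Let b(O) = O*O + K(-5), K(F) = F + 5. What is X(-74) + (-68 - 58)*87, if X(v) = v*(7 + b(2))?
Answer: -11776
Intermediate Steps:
K(F) = 5 + F
b(O) = O² (b(O) = O*O + (5 - 5) = O² + 0 = O²)
X(v) = 11*v (X(v) = v*(7 + 2²) = v*(7 + 4) = v*11 = 11*v)
X(-74) + (-68 - 58)*87 = 11*(-74) + (-68 - 58)*87 = -814 - 126*87 = -814 - 10962 = -11776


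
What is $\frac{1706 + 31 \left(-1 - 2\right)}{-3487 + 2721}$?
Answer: $- \frac{1613}{766} \approx -2.1057$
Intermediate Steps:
$\frac{1706 + 31 \left(-1 - 2\right)}{-3487 + 2721} = \frac{1706 + 31 \left(-3\right)}{-766} = \left(1706 - 93\right) \left(- \frac{1}{766}\right) = 1613 \left(- \frac{1}{766}\right) = - \frac{1613}{766}$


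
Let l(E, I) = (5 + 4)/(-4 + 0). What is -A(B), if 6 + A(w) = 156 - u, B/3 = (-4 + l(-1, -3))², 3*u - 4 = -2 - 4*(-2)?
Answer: -440/3 ≈ -146.67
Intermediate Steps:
l(E, I) = -9/4 (l(E, I) = 9/(-4) = 9*(-¼) = -9/4)
u = 10/3 (u = 4/3 + (-2 - 4*(-2))/3 = 4/3 + (-2 + 8)/3 = 4/3 + (⅓)*6 = 4/3 + 2 = 10/3 ≈ 3.3333)
B = 1875/16 (B = 3*(-4 - 9/4)² = 3*(-25/4)² = 3*(625/16) = 1875/16 ≈ 117.19)
A(w) = 440/3 (A(w) = -6 + (156 - 1*10/3) = -6 + (156 - 10/3) = -6 + 458/3 = 440/3)
-A(B) = -1*440/3 = -440/3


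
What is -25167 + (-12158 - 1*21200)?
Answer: -58525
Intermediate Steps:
-25167 + (-12158 - 1*21200) = -25167 + (-12158 - 21200) = -25167 - 33358 = -58525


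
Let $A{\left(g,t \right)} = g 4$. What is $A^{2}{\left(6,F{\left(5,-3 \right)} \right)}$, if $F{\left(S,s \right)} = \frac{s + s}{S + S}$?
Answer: $576$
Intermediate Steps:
$F{\left(S,s \right)} = \frac{s}{S}$ ($F{\left(S,s \right)} = \frac{2 s}{2 S} = 2 s \frac{1}{2 S} = \frac{s}{S}$)
$A{\left(g,t \right)} = 4 g$
$A^{2}{\left(6,F{\left(5,-3 \right)} \right)} = \left(4 \cdot 6\right)^{2} = 24^{2} = 576$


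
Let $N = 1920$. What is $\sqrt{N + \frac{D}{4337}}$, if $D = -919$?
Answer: $\frac{\sqrt{36110386777}}{4337} \approx 43.815$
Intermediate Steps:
$\sqrt{N + \frac{D}{4337}} = \sqrt{1920 - \frac{919}{4337}} = \sqrt{\frac{8326121}{4337}} = \frac{\sqrt{36110386777}}{4337}$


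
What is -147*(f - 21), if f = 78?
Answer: -8379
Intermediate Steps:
-147*(f - 21) = -147*(78 - 21) = -147*57 = -8379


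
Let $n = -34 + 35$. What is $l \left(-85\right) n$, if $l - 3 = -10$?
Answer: $595$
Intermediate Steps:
$l = -7$ ($l = 3 - 10 = -7$)
$n = 1$
$l \left(-85\right) n = \left(-7\right) \left(-85\right) 1 = 595 \cdot 1 = 595$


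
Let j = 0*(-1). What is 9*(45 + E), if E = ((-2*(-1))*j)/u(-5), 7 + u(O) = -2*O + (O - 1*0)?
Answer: 405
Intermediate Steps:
j = 0
u(O) = -7 - O (u(O) = -7 + (-2*O + (O - 1*0)) = -7 + (-2*O + (O + 0)) = -7 + (-2*O + O) = -7 - O)
E = 0 (E = (-2*(-1)*0)/(-7 - 1*(-5)) = (2*0)/(-7 + 5) = 0/(-2) = 0*(-1/2) = 0)
9*(45 + E) = 9*(45 + 0) = 9*45 = 405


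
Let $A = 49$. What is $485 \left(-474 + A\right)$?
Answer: $-206125$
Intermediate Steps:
$485 \left(-474 + A\right) = 485 \left(-474 + 49\right) = 485 \left(-425\right) = -206125$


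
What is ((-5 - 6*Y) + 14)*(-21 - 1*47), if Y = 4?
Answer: 1020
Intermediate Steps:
((-5 - 6*Y) + 14)*(-21 - 1*47) = ((-5 - 6*4) + 14)*(-21 - 1*47) = ((-5 - 24) + 14)*(-21 - 47) = (-29 + 14)*(-68) = -15*(-68) = 1020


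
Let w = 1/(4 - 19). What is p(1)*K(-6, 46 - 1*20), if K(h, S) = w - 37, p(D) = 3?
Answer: -556/5 ≈ -111.20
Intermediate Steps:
w = -1/15 (w = 1/(-15) = -1/15 ≈ -0.066667)
K(h, S) = -556/15 (K(h, S) = -1/15 - 37 = -556/15)
p(1)*K(-6, 46 - 1*20) = 3*(-556/15) = -556/5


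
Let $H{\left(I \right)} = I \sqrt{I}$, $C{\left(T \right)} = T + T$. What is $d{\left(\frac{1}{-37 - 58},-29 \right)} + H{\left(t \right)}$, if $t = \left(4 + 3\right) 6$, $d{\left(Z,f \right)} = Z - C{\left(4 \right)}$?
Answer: $- \frac{761}{95} + 42 \sqrt{42} \approx 264.18$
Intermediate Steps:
$C{\left(T \right)} = 2 T$
$d{\left(Z,f \right)} = -8 + Z$ ($d{\left(Z,f \right)} = Z - 2 \cdot 4 = Z - 8 = -8 + Z$)
$t = 42$ ($t = 7 \cdot 6 = 42$)
$H{\left(I \right)} = I^{\frac{3}{2}}$
$d{\left(\frac{1}{-37 - 58},-29 \right)} + H{\left(t \right)} = \left(-8 + \frac{1}{-37 - 58}\right) + 42^{\frac{3}{2}} = \left(-8 + \frac{1}{-95}\right) + 42 \sqrt{42} = \left(-8 - \frac{1}{95}\right) + 42 \sqrt{42} = - \frac{761}{95} + 42 \sqrt{42}$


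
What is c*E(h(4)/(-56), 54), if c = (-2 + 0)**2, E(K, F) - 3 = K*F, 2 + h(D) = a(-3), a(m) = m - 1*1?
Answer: 246/7 ≈ 35.143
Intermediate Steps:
a(m) = -1 + m (a(m) = m - 1 = -1 + m)
h(D) = -6 (h(D) = -2 + (-1 - 3) = -2 - 4 = -6)
E(K, F) = 3 + F*K (E(K, F) = 3 + K*F = 3 + F*K)
c = 4 (c = (-2)**2 = 4)
c*E(h(4)/(-56), 54) = 4*(3 + 54*(-6/(-56))) = 4*(3 + 54*(-6*(-1/56))) = 4*(3 + 54*(3/28)) = 4*(3 + 81/14) = 4*(123/14) = 246/7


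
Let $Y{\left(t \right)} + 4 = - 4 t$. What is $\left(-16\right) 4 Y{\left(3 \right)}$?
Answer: $1024$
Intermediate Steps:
$Y{\left(t \right)} = -4 - 4 t$
$\left(-16\right) 4 Y{\left(3 \right)} = \left(-16\right) 4 \left(-4 - 12\right) = - 64 \left(-4 - 12\right) = \left(-64\right) \left(-16\right) = 1024$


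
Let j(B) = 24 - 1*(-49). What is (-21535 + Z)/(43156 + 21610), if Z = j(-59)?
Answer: -10731/32383 ≈ -0.33138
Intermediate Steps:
j(B) = 73 (j(B) = 24 + 49 = 73)
Z = 73
(-21535 + Z)/(43156 + 21610) = (-21535 + 73)/(43156 + 21610) = -21462/64766 = -21462*1/64766 = -10731/32383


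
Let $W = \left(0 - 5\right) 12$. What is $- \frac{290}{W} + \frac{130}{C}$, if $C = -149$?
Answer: $\frac{3541}{894} \approx 3.9608$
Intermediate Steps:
$W = -60$ ($W = \left(-5\right) 12 = -60$)
$- \frac{290}{W} + \frac{130}{C} = - \frac{290}{-60} + \frac{130}{-149} = \left(-290\right) \left(- \frac{1}{60}\right) + 130 \left(- \frac{1}{149}\right) = \frac{29}{6} - \frac{130}{149} = \frac{3541}{894}$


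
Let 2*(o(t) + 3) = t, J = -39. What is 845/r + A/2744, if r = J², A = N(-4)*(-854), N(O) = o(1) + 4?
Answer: 313/3528 ≈ 0.088719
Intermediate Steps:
o(t) = -3 + t/2
N(O) = 3/2 (N(O) = (-3 + (½)*1) + 4 = (-3 + ½) + 4 = -5/2 + 4 = 3/2)
A = -1281 (A = (3/2)*(-854) = -1281)
r = 1521 (r = (-39)² = 1521)
845/r + A/2744 = 845/1521 - 1281/2744 = 845*(1/1521) - 1281*1/2744 = 5/9 - 183/392 = 313/3528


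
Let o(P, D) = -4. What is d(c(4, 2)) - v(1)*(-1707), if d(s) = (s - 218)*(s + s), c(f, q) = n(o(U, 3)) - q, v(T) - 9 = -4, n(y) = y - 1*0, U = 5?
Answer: 11223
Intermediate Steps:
n(y) = y (n(y) = y + 0 = y)
v(T) = 5 (v(T) = 9 - 4 = 5)
c(f, q) = -4 - q
d(s) = 2*s*(-218 + s) (d(s) = (-218 + s)*(2*s) = 2*s*(-218 + s))
d(c(4, 2)) - v(1)*(-1707) = 2*(-4 - 1*2)*(-218 + (-4 - 1*2)) - 5*(-1707) = 2*(-4 - 2)*(-218 + (-4 - 2)) - 1*(-8535) = 2*(-6)*(-218 - 6) + 8535 = 2*(-6)*(-224) + 8535 = 2688 + 8535 = 11223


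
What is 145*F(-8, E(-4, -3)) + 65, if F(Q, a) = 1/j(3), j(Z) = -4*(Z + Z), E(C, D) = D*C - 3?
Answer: 1415/24 ≈ 58.958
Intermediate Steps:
E(C, D) = -3 + C*D (E(C, D) = C*D - 3 = -3 + C*D)
j(Z) = -8*Z
F(Q, a) = -1/24 (F(Q, a) = 1/(-8*3) = 1/(-24) = -1/24)
145*F(-8, E(-4, -3)) + 65 = 145*(-1/24) + 65 = -145/24 + 65 = 1415/24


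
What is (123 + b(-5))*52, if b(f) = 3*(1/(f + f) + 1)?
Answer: 32682/5 ≈ 6536.4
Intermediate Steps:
b(f) = 3 + 3/(2*f) (b(f) = 3*(1/(2*f) + 1) = 3*(1 + 1/(2*f)) = 3 + 3/(2*f))
(123 + b(-5))*52 = (123 + (3 + (3/2)/(-5)))*52 = (123 + (3 + (3/2)*(-⅕)))*52 = (123 + (3 - 3/10))*52 = (123 + 27/10)*52 = (1257/10)*52 = 32682/5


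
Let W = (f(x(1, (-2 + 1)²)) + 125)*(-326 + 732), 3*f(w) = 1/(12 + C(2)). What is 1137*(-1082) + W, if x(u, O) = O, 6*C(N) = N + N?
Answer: -22409993/19 ≈ -1.1795e+6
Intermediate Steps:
C(N) = N/3 (C(N) = (N + N)/6 = (2*N)/6 = N/3)
f(w) = 1/38 (f(w) = 1/(3*(12 + (⅓)*2)) = 1/(3*(12 + ⅔)) = 1/(3*(38/3)) = (⅓)*(3/38) = 1/38)
W = 964453/19 (W = (1/38 + 125)*(-326 + 732) = (4751/38)*406 = 964453/19 ≈ 50761.)
1137*(-1082) + W = 1137*(-1082) + 964453/19 = -1230234 + 964453/19 = -22409993/19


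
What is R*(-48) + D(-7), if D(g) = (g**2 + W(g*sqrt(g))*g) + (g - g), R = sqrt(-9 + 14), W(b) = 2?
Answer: 35 - 48*sqrt(5) ≈ -72.331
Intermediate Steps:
R = sqrt(5) ≈ 2.2361
D(g) = g**2 + 2*g (D(g) = (g**2 + 2*g) + (g - g) = (g**2 + 2*g) + 0 = g**2 + 2*g)
R*(-48) + D(-7) = sqrt(5)*(-48) - 7*(2 - 7) = -48*sqrt(5) - 7*(-5) = -48*sqrt(5) + 35 = 35 - 48*sqrt(5)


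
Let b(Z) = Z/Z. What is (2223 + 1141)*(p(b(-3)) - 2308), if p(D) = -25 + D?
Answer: -7844848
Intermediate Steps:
b(Z) = 1
(2223 + 1141)*(p(b(-3)) - 2308) = (2223 + 1141)*((-25 + 1) - 2308) = 3364*(-24 - 2308) = 3364*(-2332) = -7844848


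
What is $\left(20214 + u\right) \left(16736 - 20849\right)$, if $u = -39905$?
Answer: $80989083$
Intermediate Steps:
$\left(20214 + u\right) \left(16736 - 20849\right) = \left(20214 - 39905\right) \left(16736 - 20849\right) = \left(-19691\right) \left(-4113\right) = 80989083$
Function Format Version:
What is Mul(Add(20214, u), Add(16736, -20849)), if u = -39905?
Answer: 80989083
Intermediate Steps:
Mul(Add(20214, u), Add(16736, -20849)) = Mul(Add(20214, -39905), Add(16736, -20849)) = Mul(-19691, -4113) = 80989083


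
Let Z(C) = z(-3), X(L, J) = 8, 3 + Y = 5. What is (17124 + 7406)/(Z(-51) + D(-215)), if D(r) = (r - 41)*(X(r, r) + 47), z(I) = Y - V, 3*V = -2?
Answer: -36795/21116 ≈ -1.7425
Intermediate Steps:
Y = 2 (Y = -3 + 5 = 2)
V = -⅔ (V = (⅓)*(-2) = -⅔ ≈ -0.66667)
z(I) = 8/3 (z(I) = 2 - 1*(-⅔) = 2 + ⅔ = 8/3)
D(r) = -2255 + 55*r (D(r) = (r - 41)*(8 + 47) = (-41 + r)*55 = -2255 + 55*r)
Z(C) = 8/3
(17124 + 7406)/(Z(-51) + D(-215)) = (17124 + 7406)/(8/3 + (-2255 + 55*(-215))) = 24530/(8/3 + (-2255 - 11825)) = 24530/(8/3 - 14080) = 24530/(-42232/3) = 24530*(-3/42232) = -36795/21116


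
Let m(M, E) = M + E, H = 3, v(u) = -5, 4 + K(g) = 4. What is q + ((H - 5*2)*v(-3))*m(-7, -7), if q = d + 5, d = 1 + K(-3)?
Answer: -484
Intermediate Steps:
K(g) = 0 (K(g) = -4 + 4 = 0)
m(M, E) = E + M
d = 1 (d = 1 + 0 = 1)
q = 6 (q = 1 + 5 = 6)
q + ((H - 5*2)*v(-3))*m(-7, -7) = 6 + ((3 - 5*2)*(-5))*(-7 - 7) = 6 + ((3 - 10)*(-5))*(-14) = 6 - 7*(-5)*(-14) = 6 + 35*(-14) = 6 - 490 = -484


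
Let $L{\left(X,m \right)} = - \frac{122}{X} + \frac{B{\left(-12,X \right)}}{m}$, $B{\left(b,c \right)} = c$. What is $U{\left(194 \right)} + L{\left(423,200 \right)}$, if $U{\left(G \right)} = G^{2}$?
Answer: $\frac{3184160129}{84600} \approx 37638.0$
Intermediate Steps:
$L{\left(X,m \right)} = - \frac{122}{X} + \frac{X}{m}$
$U{\left(194 \right)} + L{\left(423,200 \right)} = 194^{2} + \left(- \frac{122}{423} + \frac{423}{200}\right) = 37636 + \left(\left(-122\right) \frac{1}{423} + 423 \cdot \frac{1}{200}\right) = 37636 + \left(- \frac{122}{423} + \frac{423}{200}\right) = 37636 + \frac{154529}{84600} = \frac{3184160129}{84600}$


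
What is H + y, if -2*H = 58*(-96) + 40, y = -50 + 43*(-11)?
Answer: 2241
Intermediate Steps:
y = -523 (y = -50 - 473 = -523)
H = 2764 (H = -(58*(-96) + 40)/2 = -(-5568 + 40)/2 = -½*(-5528) = 2764)
H + y = 2764 - 523 = 2241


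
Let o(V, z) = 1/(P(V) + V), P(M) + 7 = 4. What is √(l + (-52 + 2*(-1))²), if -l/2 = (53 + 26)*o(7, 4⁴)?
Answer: √11506/2 ≈ 53.633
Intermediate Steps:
P(M) = -3 (P(M) = -7 + 4 = -3)
o(V, z) = 1/(-3 + V)
l = -79/2 (l = -2*(53 + 26)/(-3 + 7) = -158/4 = -2*79/4 = -79/2 ≈ -39.500)
√(l + (-52 + 2*(-1))²) = √(-79/2 + (-52 + 2*(-1))²) = √(-79/2 + (-52 - 2)²) = √(-79/2 + (-54)²) = √(-79/2 + 2916) = √(5753/2) = √11506/2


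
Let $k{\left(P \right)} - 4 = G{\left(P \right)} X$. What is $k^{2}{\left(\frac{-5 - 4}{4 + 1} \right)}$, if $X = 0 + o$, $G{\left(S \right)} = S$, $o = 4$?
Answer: $\frac{256}{25} \approx 10.24$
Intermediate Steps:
$X = 4$ ($X = 0 + 4 = 4$)
$k{\left(P \right)} = 4 + 4 P$ ($k{\left(P \right)} = 4 + P 4 = 4 + 4 P$)
$k^{2}{\left(\frac{-5 - 4}{4 + 1} \right)} = \left(4 + 4 \frac{-5 - 4}{4 + 1}\right)^{2} = \left(4 + 4 \left(- \frac{9}{5}\right)\right)^{2} = \left(4 - \frac{36}{5}\right)^{2} = \left(- \frac{16}{5}\right)^{2} = \frac{256}{25}$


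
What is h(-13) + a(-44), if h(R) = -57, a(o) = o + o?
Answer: -145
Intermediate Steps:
a(o) = 2*o
h(-13) + a(-44) = -57 + 2*(-44) = -57 - 88 = -145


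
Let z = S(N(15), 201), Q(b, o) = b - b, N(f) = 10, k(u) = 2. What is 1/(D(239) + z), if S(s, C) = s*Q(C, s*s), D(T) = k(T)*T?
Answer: 1/478 ≈ 0.0020920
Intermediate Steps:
Q(b, o) = 0
D(T) = 2*T
S(s, C) = 0 (S(s, C) = s*0 = 0)
z = 0
1/(D(239) + z) = 1/(2*239 + 0) = 1/(478 + 0) = 1/478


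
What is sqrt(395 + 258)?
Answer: sqrt(653) ≈ 25.554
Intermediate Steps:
sqrt(395 + 258) = sqrt(653)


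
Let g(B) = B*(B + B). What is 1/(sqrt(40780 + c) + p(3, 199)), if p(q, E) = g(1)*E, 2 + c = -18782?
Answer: 199/68204 - 3*sqrt(611)/68204 ≈ 0.0018305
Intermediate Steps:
c = -18784 (c = -2 - 18782 = -18784)
g(B) = 2*B**2 (g(B) = B*(2*B) = 2*B**2)
p(q, E) = 2*E (p(q, E) = (2*1**2)*E = (2*1)*E = 2*E)
1/(sqrt(40780 + c) + p(3, 199)) = 1/(sqrt(40780 - 18784) + 2*199) = 1/(sqrt(21996) + 398) = 1/(6*sqrt(611) + 398) = 1/(398 + 6*sqrt(611))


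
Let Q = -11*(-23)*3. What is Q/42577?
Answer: 759/42577 ≈ 0.017827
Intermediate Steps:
Q = 759 (Q = 253*3 = 759)
Q/42577 = 759/42577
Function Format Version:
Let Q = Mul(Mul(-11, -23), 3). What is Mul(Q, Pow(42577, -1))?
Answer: Rational(759, 42577) ≈ 0.017827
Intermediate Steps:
Q = 759 (Q = Mul(253, 3) = 759)
Mul(Q, Pow(42577, -1)) = Mul(759, Pow(42577, -1)) = Mul(759, Rational(1, 42577)) = Rational(759, 42577)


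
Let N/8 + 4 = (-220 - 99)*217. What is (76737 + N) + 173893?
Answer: -303186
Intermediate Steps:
N = -553816 (N = -32 + 8*((-220 - 99)*217) = -32 + 8*(-319*217) = -32 + 8*(-69223) = -32 - 553784 = -553816)
(76737 + N) + 173893 = (76737 - 553816) + 173893 = -477079 + 173893 = -303186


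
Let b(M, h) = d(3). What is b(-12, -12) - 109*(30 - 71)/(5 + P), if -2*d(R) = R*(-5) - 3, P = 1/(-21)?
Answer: 94785/104 ≈ 911.39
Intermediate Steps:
P = -1/21 ≈ -0.047619
d(R) = 3/2 + 5*R/2 (d(R) = -(R*(-5) - 3)/2 = -(-5*R - 3)/2 = -(-3 - 5*R)/2 = 3/2 + 5*R/2)
b(M, h) = 9 (b(M, h) = 3/2 + (5/2)*3 = 3/2 + 15/2 = 9)
b(-12, -12) - 109*(30 - 71)/(5 + P) = 9 - 109*(30 - 71)/(5 - 1/21) = 9 - (-4469)/104/21 = 9 - (-4469)*21/104 = 9 - 109*(-861/104) = 9 + 93849/104 = 94785/104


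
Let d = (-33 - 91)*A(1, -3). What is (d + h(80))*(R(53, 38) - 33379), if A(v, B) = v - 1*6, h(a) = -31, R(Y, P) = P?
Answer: -19637849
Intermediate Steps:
A(v, B) = -6 + v (A(v, B) = v - 6 = -6 + v)
d = 620 (d = (-33 - 91)*(-6 + 1) = -124*(-5) = 620)
(d + h(80))*(R(53, 38) - 33379) = (620 - 31)*(38 - 33379) = 589*(-33341) = -19637849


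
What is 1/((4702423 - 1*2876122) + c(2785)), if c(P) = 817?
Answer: 1/1827118 ≈ 5.4731e-7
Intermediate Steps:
1/((4702423 - 1*2876122) + c(2785)) = 1/((4702423 - 1*2876122) + 817) = 1/((4702423 - 2876122) + 817) = 1/(1826301 + 817) = 1/1827118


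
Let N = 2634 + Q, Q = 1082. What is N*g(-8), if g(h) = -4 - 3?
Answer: -26012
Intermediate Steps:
g(h) = -7
N = 3716 (N = 2634 + 1082 = 3716)
N*g(-8) = 3716*(-7) = -26012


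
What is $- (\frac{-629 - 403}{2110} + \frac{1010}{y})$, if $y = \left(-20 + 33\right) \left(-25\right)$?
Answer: $\frac{9866}{2743} \approx 3.5968$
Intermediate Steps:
$y = -325$ ($y = 13 \left(-25\right) = -325$)
$- (\frac{-629 - 403}{2110} + \frac{1010}{y}) = - (\frac{-629 - 403}{2110} + \frac{1010}{-325}) = - (\left(-1032\right) \frac{1}{2110} + 1010 \left(- \frac{1}{325}\right)) = - (- \frac{516}{1055} - \frac{202}{65}) = \left(-1\right) \left(- \frac{9866}{2743}\right) = \frac{9866}{2743}$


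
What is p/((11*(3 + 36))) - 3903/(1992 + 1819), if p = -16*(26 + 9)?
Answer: -3808547/1634919 ≈ -2.3295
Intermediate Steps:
p = -560 (p = -16*35 = -560)
p/((11*(3 + 36))) - 3903/(1992 + 1819) = -560*1/(11*(3 + 36)) - 3903/(1992 + 1819) = -560/(11*39) - 3903/3811 = -560/429 - 3903*1/3811 = -560*1/429 - 3903/3811 = -560/429 - 3903/3811 = -3808547/1634919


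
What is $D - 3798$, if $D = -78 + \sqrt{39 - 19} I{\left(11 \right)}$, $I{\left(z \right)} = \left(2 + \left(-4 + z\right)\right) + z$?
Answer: $-3876 + 40 \sqrt{5} \approx -3786.6$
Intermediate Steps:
$I{\left(z \right)} = -2 + 2 z$ ($I{\left(z \right)} = \left(-2 + z\right) + z = -2 + 2 z$)
$D = -78 + 40 \sqrt{5}$ ($D = -78 + \sqrt{39 - 19} \left(-2 + 2 \cdot 11\right) = -78 + \sqrt{20} \left(-2 + 22\right) = -78 + 2 \sqrt{5} \cdot 20 = -78 + 40 \sqrt{5} \approx 11.443$)
$D - 3798 = \left(-78 + 40 \sqrt{5}\right) - 3798 = -3876 + 40 \sqrt{5}$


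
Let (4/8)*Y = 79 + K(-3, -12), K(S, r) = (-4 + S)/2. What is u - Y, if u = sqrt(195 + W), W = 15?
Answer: -151 + sqrt(210) ≈ -136.51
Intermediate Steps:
K(S, r) = -2 + S/2 (K(S, r) = (-4 + S)*(1/2) = -2 + S/2)
Y = 151 (Y = 2*(79 + (-2 + (1/2)*(-3))) = 2*(79 + (-2 - 3/2)) = 2*(79 - 7/2) = 2*(151/2) = 151)
u = sqrt(210) (u = sqrt(195 + 15) = sqrt(210) ≈ 14.491)
u - Y = sqrt(210) - 1*151 = sqrt(210) - 151 = -151 + sqrt(210)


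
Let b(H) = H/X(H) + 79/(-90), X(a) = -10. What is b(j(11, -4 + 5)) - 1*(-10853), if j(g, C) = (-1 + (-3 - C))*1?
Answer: 488368/45 ≈ 10853.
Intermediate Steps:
j(g, C) = -4 - C (j(g, C) = (-4 - C)*1 = -4 - C)
b(H) = -79/90 - H/10 (b(H) = H/(-10) + 79/(-90) = H*(-⅒) + 79*(-1/90) = -H/10 - 79/90 = -79/90 - H/10)
b(j(11, -4 + 5)) - 1*(-10853) = (-79/90 - (-4 - (-4 + 5))/10) - 1*(-10853) = (-79/90 - (-4 - 1*1)/10) + 10853 = (-79/90 - (-4 - 1)/10) + 10853 = (-79/90 - ⅒*(-5)) + 10853 = (-79/90 + ½) + 10853 = -17/45 + 10853 = 488368/45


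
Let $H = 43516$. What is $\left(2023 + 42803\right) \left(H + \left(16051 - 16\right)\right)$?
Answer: $2669433126$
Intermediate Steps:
$\left(2023 + 42803\right) \left(H + \left(16051 - 16\right)\right) = \left(2023 + 42803\right) \left(43516 + \left(16051 - 16\right)\right) = 44826 \left(43516 + 16035\right) = 44826 \cdot 59551 = 2669433126$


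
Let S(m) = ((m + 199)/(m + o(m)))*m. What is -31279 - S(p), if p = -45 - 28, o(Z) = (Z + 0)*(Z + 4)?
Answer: -1063423/34 ≈ -31277.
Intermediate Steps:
o(Z) = Z*(4 + Z)
p = -73
S(m) = m*(199 + m)/(m + m*(4 + m)) (S(m) = ((m + 199)/(m + m*(4 + m)))*m = ((199 + m)/(m + m*(4 + m)))*m = m*(199 + m)/(m + m*(4 + m)))
-31279 - S(p) = -31279 - (199 - 73)/(5 - 73) = -31279 - 126/(-68) = -31279 - (-1)*126/68 = -31279 - 1*(-63/34) = -31279 + 63/34 = -1063423/34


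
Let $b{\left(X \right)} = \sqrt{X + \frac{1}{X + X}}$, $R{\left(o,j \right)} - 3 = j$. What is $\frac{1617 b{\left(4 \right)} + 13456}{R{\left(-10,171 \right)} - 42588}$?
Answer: $- \frac{6728}{21207} - \frac{539 \sqrt{66}}{56552} \approx -0.39468$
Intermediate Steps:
$R{\left(o,j \right)} = 3 + j$
$b{\left(X \right)} = \sqrt{X + \frac{1}{2 X}}$
$\frac{1617 b{\left(4 \right)} + 13456}{R{\left(-10,171 \right)} - 42588} = \frac{1617 \frac{\sqrt{\frac{2}{4} + 4 \cdot 4}}{2} + 13456}{\left(3 + 171\right) - 42588} = \frac{1617 \frac{\sqrt{2 \cdot \frac{1}{4} + 16}}{2} + 13456}{174 - 42588} = \frac{1617 \frac{\sqrt{\frac{1}{2} + 16}}{2} + 13456}{-42414} = \left(1617 \frac{\sqrt{\frac{33}{2}}}{2} + 13456\right) \left(- \frac{1}{42414}\right) = \left(1617 \frac{\frac{1}{2} \sqrt{66}}{2} + 13456\right) \left(- \frac{1}{42414}\right) = \left(1617 \frac{\sqrt{66}}{4} + 13456\right) \left(- \frac{1}{42414}\right) = \left(\frac{1617 \sqrt{66}}{4} + 13456\right) \left(- \frac{1}{42414}\right) = \left(13456 + \frac{1617 \sqrt{66}}{4}\right) \left(- \frac{1}{42414}\right) = - \frac{6728}{21207} - \frac{539 \sqrt{66}}{56552}$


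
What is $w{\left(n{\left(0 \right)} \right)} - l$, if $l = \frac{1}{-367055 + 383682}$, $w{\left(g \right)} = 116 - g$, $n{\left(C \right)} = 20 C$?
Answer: $\frac{1928731}{16627} \approx 116.0$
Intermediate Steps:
$l = \frac{1}{16627} \approx 6.0143 \cdot 10^{-5}$
$w{\left(n{\left(0 \right)} \right)} - l = \left(116 - 20 \cdot 0\right) - \frac{1}{16627} = \left(116 - 0\right) - \frac{1}{16627} = \left(116 + 0\right) - \frac{1}{16627} = 116 - \frac{1}{16627} = \frac{1928731}{16627}$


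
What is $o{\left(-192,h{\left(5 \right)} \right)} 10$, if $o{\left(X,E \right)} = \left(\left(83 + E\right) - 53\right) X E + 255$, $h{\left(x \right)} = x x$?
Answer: $-2637450$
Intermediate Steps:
$h{\left(x \right)} = x^{2}$
$o{\left(X,E \right)} = 255 + E X \left(30 + E\right)$ ($o{\left(X,E \right)} = \left(30 + E\right) X E + 255 = X \left(30 + E\right) E + 255 = E X \left(30 + E\right) + 255 = 255 + E X \left(30 + E\right)$)
$o{\left(-192,h{\left(5 \right)} \right)} 10 = \left(255 - 192 \left(5^{2}\right)^{2} + 30 \cdot 5^{2} \left(-192\right)\right) 10 = \left(255 - 192 \cdot 25^{2} + 30 \cdot 25 \left(-192\right)\right) 10 = \left(255 - 120000 - 144000\right) 10 = \left(-263745\right) 10 = -2637450$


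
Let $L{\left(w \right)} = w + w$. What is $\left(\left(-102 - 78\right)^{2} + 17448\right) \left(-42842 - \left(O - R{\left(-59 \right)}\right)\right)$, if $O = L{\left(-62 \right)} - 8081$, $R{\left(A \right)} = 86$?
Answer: $-1722298248$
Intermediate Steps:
$L{\left(w \right)} = 2 w$
$O = -8205$ ($O = 2 \left(-62\right) - 8081 = -124 - 8081 = -8205$)
$\left(\left(-102 - 78\right)^{2} + 17448\right) \left(-42842 - \left(O - R{\left(-59 \right)}\right)\right) = \left(\left(-102 - 78\right)^{2} + 17448\right) \left(-42842 + \left(86 - -8205\right)\right) = \left(\left(-180\right)^{2} + 17448\right) \left(-42842 + \left(86 + 8205\right)\right) = \left(32400 + 17448\right) \left(-42842 + 8291\right) = 49848 \left(-34551\right) = -1722298248$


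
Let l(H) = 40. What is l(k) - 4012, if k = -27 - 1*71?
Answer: -3972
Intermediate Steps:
k = -98 (k = -27 - 71 = -98)
l(k) - 4012 = 40 - 4012 = -3972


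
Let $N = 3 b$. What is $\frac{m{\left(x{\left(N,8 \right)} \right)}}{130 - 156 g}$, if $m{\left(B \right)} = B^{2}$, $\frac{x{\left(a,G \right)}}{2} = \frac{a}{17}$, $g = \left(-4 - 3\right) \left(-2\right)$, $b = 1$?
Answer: $- \frac{18}{296803} \approx -6.0646 \cdot 10^{-5}$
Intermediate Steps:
$g = 14$ ($g = \left(-7\right) \left(-2\right) = 14$)
$N = 3$ ($N = 3 \cdot 1 = 3$)
$x{\left(a,G \right)} = \frac{2 a}{17}$ ($x{\left(a,G \right)} = 2 \frac{a}{17} = \frac{2 a}{17}$)
$\frac{m{\left(x{\left(N,8 \right)} \right)}}{130 - 156 g} = \frac{\left(\frac{2}{17} \cdot 3\right)^{2}}{130 - 2184} = \frac{\left(\frac{6}{17}\right)^{2}}{130 - 2184} = \frac{36}{289 \left(-2054\right)} = \frac{36}{289} \left(- \frac{1}{2054}\right) = - \frac{18}{296803}$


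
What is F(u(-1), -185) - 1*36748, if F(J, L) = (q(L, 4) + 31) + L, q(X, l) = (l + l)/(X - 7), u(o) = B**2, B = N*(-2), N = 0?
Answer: -885649/24 ≈ -36902.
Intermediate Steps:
B = 0 (B = 0*(-2) = 0)
u(o) = 0 (u(o) = 0**2 = 0)
q(X, l) = 2*l/(-7 + X) (q(X, l) = (2*l)/(-7 + X) = 2*l/(-7 + X))
F(J, L) = 31 + L + 8/(-7 + L) (F(J, L) = (2*4/(-7 + L) + 31) + L = (8/(-7 + L) + 31) + L = (31 + 8/(-7 + L)) + L = 31 + L + 8/(-7 + L))
F(u(-1), -185) - 1*36748 = (8 + (-7 - 185)*(31 - 185))/(-7 - 185) - 1*36748 = (8 - 192*(-154))/(-192) - 36748 = -(8 + 29568)/192 - 36748 = -1/192*29576 - 36748 = -3697/24 - 36748 = -885649/24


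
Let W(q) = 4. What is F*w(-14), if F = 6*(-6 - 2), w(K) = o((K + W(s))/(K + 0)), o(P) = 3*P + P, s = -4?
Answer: -960/7 ≈ -137.14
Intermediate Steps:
o(P) = 4*P
w(K) = 4*(4 + K)/K (w(K) = 4*((K + 4)/(K + 0)) = 4*((4 + K)/K) = 4*(4 + K)/K)
F = -48 (F = 6*(-8) = -48)
F*w(-14) = -48*(4 + 16/(-14)) = -48*(4 + 16*(-1/14)) = -48*(4 - 8/7) = -48*20/7 = -960/7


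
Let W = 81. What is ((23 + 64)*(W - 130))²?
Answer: 18173169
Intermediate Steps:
((23 + 64)*(W - 130))² = ((23 + 64)*(81 - 130))² = (87*(-49))² = (-4263)² = 18173169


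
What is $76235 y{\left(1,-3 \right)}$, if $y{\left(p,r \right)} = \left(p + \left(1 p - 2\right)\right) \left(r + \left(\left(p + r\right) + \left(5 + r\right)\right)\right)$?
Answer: $0$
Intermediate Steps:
$y{\left(p,r \right)} = \left(-2 + 2 p\right) \left(5 + p + 3 r\right)$ ($y{\left(p,r \right)} = \left(p + \left(p - 2\right)\right) \left(r + \left(5 + p + 2 r\right)\right) = \left(p + \left(-2 + p\right)\right) \left(5 + p + 3 r\right) = \left(-2 + 2 p\right) \left(5 + p + 3 r\right)$)
$76235 y{\left(1,-3 \right)} = 76235 \left(-10 - -18 + 2 \cdot 1^{2} + 8 \cdot 1 + 6 \cdot 1 \left(-3\right)\right) = 76235 \left(-10 + 18 + 2 \cdot 1 + 8 - 18\right) = 76235 \left(-10 + 18 + 2 + 8 - 18\right) = 76235 \cdot 0 = 0$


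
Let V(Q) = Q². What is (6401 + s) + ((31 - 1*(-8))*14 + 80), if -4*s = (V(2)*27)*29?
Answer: 6244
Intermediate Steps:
s = -783 (s = -2²*27*29/4 = -4*27*29/4 = -27*29 = -¼*3132 = -783)
(6401 + s) + ((31 - 1*(-8))*14 + 80) = (6401 - 783) + ((31 - 1*(-8))*14 + 80) = 5618 + ((31 + 8)*14 + 80) = 5618 + (39*14 + 80) = 5618 + (546 + 80) = 5618 + 626 = 6244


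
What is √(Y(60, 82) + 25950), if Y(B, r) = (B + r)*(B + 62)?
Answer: √43274 ≈ 208.02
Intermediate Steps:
Y(B, r) = (62 + B)*(B + r) (Y(B, r) = (B + r)*(62 + B) = (62 + B)*(B + r))
√(Y(60, 82) + 25950) = √((60² + 62*60 + 62*82 + 60*82) + 25950) = √((3600 + 3720 + 5084 + 4920) + 25950) = √(17324 + 25950) = √43274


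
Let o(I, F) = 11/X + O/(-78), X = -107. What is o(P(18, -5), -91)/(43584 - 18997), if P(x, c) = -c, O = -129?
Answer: 4315/68401034 ≈ 6.3084e-5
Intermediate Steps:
o(I, F) = 4315/2782 (o(I, F) = 11/(-107) - 129/(-78) = 11*(-1/107) - 129*(-1/78) = -11/107 + 43/26 = 4315/2782)
o(P(18, -5), -91)/(43584 - 18997) = 4315/(2782*(43584 - 18997)) = (4315/2782)/24587 = (4315/2782)*(1/24587) = 4315/68401034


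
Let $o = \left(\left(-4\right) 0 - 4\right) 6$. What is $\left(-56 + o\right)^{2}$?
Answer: $6400$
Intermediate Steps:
$o = -24$ ($o = \left(0 - 4\right) 6 = \left(-4\right) 6 = -24$)
$\left(-56 + o\right)^{2} = \left(-56 - 24\right)^{2} = \left(-80\right)^{2} = 6400$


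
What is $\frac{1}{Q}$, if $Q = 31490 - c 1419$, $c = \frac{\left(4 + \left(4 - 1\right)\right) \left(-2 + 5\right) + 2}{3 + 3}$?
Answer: $\frac{2}{52101} \approx 3.8387 \cdot 10^{-5}$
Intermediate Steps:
$c = \frac{23}{6}$ ($c = \frac{\left(4 + 3\right) 3 + 2}{6} = \left(7 \cdot 3 + 2\right) \frac{1}{6} = \left(21 + 2\right) \frac{1}{6} = 23 \cdot \frac{1}{6} = \frac{23}{6} \approx 3.8333$)
$Q = \frac{52101}{2}$ ($Q = 31490 - \frac{23}{6} \cdot 1419 = 31490 - \frac{10879}{2} = \frac{52101}{2} \approx 26051.0$)
$\frac{1}{Q} = \frac{1}{\frac{52101}{2}} = \frac{2}{52101}$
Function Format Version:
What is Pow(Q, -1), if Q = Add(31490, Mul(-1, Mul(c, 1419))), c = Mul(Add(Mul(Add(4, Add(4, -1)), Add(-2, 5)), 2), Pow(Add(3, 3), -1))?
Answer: Rational(2, 52101) ≈ 3.8387e-5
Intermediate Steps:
c = Rational(23, 6) (c = Mul(Add(Mul(Add(4, 3), 3), 2), Pow(6, -1)) = Mul(Add(Mul(7, 3), 2), Rational(1, 6)) = Mul(Add(21, 2), Rational(1, 6)) = Mul(23, Rational(1, 6)) = Rational(23, 6) ≈ 3.8333)
Q = Rational(52101, 2) (Q = Add(31490, Mul(-1, Mul(Rational(23, 6), 1419))) = Add(31490, Mul(-1, Rational(10879, 2))) = Add(31490, Rational(-10879, 2)) = Rational(52101, 2) ≈ 26051.)
Pow(Q, -1) = Pow(Rational(52101, 2), -1) = Rational(2, 52101)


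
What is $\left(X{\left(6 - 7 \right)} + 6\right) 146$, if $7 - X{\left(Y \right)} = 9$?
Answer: $584$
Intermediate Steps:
$X{\left(Y \right)} = -2$ ($X{\left(Y \right)} = 7 - 9 = -2$)
$\left(X{\left(6 - 7 \right)} + 6\right) 146 = \left(-2 + 6\right) 146 = 4 \cdot 146 = 584$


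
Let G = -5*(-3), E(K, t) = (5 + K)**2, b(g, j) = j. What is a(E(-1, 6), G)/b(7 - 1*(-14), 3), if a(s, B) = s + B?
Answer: 31/3 ≈ 10.333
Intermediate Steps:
G = 15
a(s, B) = B + s
a(E(-1, 6), G)/b(7 - 1*(-14), 3) = (15 + (5 - 1)**2)/3 = (15 + 4**2)*(1/3) = (15 + 16)*(1/3) = 31*(1/3) = 31/3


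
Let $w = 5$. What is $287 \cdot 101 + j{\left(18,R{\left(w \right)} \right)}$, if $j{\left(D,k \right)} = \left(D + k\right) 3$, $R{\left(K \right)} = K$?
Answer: $29056$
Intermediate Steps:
$j{\left(D,k \right)} = 3 D + 3 k$
$287 \cdot 101 + j{\left(18,R{\left(w \right)} \right)} = 287 \cdot 101 + \left(3 \cdot 18 + 3 \cdot 5\right) = 28987 + \left(54 + 15\right) = 28987 + 69 = 29056$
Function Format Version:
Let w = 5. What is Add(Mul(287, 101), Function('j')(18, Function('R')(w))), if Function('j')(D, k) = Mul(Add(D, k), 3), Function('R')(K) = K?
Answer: 29056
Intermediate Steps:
Function('j')(D, k) = Add(Mul(3, D), Mul(3, k))
Add(Mul(287, 101), Function('j')(18, Function('R')(w))) = Add(Mul(287, 101), Add(Mul(3, 18), Mul(3, 5))) = Add(28987, Add(54, 15)) = Add(28987, 69) = 29056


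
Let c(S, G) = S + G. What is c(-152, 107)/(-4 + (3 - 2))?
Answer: 15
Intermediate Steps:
c(S, G) = G + S
c(-152, 107)/(-4 + (3 - 2)) = (107 - 152)/(-4 + (3 - 2)) = -45/(-4 + 1) = -45/(-3) = -45*(-⅓) = 15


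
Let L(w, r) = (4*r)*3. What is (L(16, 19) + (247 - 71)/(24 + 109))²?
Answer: 930250000/17689 ≈ 52589.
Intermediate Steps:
L(w, r) = 12*r
(L(16, 19) + (247 - 71)/(24 + 109))² = (12*19 + (247 - 71)/(24 + 109))² = (228 + 176/133)² = (30500/133)² = 930250000/17689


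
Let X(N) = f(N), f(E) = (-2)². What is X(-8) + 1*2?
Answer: 6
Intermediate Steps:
f(E) = 4
X(N) = 4
X(-8) + 1*2 = 4 + 1*2 = 4 + 2 = 6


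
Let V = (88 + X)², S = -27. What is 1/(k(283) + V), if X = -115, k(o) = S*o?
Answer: -1/6912 ≈ -0.00014468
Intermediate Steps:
k(o) = -27*o
V = 729 (V = (88 - 115)² = (-27)² = 729)
1/(k(283) + V) = 1/(-27*283 + 729) = 1/(-7641 + 729) = 1/(-6912) = -1/6912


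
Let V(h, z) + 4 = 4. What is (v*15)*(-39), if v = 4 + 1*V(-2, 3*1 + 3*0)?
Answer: -2340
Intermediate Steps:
V(h, z) = 0 (V(h, z) = -4 + 4 = 0)
v = 4 (v = 4 + 1*0 = 4 + 0 = 4)
(v*15)*(-39) = (4*15)*(-39) = 60*(-39) = -2340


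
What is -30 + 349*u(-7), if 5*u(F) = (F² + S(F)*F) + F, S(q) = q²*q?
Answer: 852457/5 ≈ 1.7049e+5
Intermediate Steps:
S(q) = q³
u(F) = F/5 + F²/5 + F⁴/5 (u(F) = ((F² + F³*F) + F)/5 = ((F² + F⁴) + F)/5 = (F + F² + F⁴)/5 = F/5 + F²/5 + F⁴/5)
-30 + 349*u(-7) = -30 + 349*((⅕)*(-7)*(1 - 7 + (-7)³)) = -30 + 349*((⅕)*(-7)*(1 - 7 - 343)) = -30 + 349*((⅕)*(-7)*(-349)) = -30 + 349*(2443/5) = -30 + 852607/5 = 852457/5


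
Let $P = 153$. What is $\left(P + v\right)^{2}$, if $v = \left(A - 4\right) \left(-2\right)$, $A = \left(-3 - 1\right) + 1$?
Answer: $27889$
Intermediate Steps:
$A = -3$ ($A = -4 + 1 = -3$)
$v = 14$ ($v = \left(-3 - 4\right) \left(-2\right) = \left(-7\right) \left(-2\right) = 14$)
$\left(P + v\right)^{2} = \left(153 + 14\right)^{2} = 167^{2} = 27889$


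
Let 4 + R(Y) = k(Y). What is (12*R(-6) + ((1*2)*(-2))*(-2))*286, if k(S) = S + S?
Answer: -52624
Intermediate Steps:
k(S) = 2*S
R(Y) = -4 + 2*Y
(12*R(-6) + ((1*2)*(-2))*(-2))*286 = (12*(-4 + 2*(-6)) + ((1*2)*(-2))*(-2))*286 = (12*(-4 - 12) + (2*(-2))*(-2))*286 = (12*(-16) - 4*(-2))*286 = (-192 + 8)*286 = -184*286 = -52624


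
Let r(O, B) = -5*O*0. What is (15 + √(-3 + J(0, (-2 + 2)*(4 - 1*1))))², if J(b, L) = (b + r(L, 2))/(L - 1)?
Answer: (15 + I*√3)² ≈ 222.0 + 51.962*I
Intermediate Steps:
r(O, B) = 0
J(b, L) = b/(-1 + L) (J(b, L) = (b + 0)/(L - 1) = b/(-1 + L))
(15 + √(-3 + J(0, (-2 + 2)*(4 - 1*1))))² = (15 + √(-3 + 0/(-1 + (-2 + 2)*(4 - 1*1))))² = (15 + √(-3 + 0/(-1 + 0*(4 - 1))))² = (15 + √(-3 + 0/(-1 + 0*3)))² = (15 + √(-3 + 0/(-1 + 0)))² = (15 + √(-3 + 0/(-1)))² = (15 + √(-3 + 0*(-1)))² = (15 + √(-3 + 0))² = (15 + √(-3))² = (15 + I*√3)²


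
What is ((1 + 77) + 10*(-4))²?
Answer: 1444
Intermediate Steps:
((1 + 77) + 10*(-4))² = (78 - 40)² = 38² = 1444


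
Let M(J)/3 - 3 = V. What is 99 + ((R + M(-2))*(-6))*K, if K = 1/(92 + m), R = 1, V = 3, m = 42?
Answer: 6576/67 ≈ 98.149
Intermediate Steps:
M(J) = 18 (M(J) = 9 + 3*3 = 9 + 9 = 18)
K = 1/134 (K = 1/(92 + 42) = 1/134 ≈ 0.0074627)
99 + ((R + M(-2))*(-6))*K = 99 + ((1 + 18)*(-6))*(1/134) = 99 + (19*(-6))*(1/134) = 99 - 114*1/134 = 99 - 57/67 = 6576/67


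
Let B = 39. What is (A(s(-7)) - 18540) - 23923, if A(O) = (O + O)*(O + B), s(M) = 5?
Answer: -42023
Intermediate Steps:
A(O) = 2*O*(39 + O) (A(O) = (O + O)*(O + 39) = (2*O)*(39 + O) = 2*O*(39 + O))
(A(s(-7)) - 18540) - 23923 = (2*5*(39 + 5) - 18540) - 23923 = (2*5*44 - 18540) - 23923 = (440 - 18540) - 23923 = -18100 - 23923 = -42023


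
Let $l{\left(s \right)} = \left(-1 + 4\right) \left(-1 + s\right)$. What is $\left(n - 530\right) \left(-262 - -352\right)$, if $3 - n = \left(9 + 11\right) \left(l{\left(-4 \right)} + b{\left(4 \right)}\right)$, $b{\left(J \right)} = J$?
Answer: $-27630$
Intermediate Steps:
$l{\left(s \right)} = -3 + 3 s$ ($l{\left(s \right)} = 3 \left(-1 + s\right) = -3 + 3 s$)
$n = 223$ ($n = 3 - \left(9 + 11\right) \left(\left(-3 + 3 \left(-4\right)\right) + 4\right) = 3 - 20 \left(\left(-3 - 12\right) + 4\right) = 3 - 20 \left(-15 + 4\right) = 3 - 20 \left(-11\right) = 3 - -220 = 3 + 220 = 223$)
$\left(n - 530\right) \left(-262 - -352\right) = \left(223 - 530\right) \left(-262 - -352\right) = - 307 \left(-262 + 352\right) = \left(-307\right) 90 = -27630$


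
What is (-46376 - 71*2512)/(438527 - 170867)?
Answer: -56182/66915 ≈ -0.83960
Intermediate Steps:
(-46376 - 71*2512)/(438527 - 170867) = (-46376 - 178352)/267660 = -224728*1/267660 = -56182/66915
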